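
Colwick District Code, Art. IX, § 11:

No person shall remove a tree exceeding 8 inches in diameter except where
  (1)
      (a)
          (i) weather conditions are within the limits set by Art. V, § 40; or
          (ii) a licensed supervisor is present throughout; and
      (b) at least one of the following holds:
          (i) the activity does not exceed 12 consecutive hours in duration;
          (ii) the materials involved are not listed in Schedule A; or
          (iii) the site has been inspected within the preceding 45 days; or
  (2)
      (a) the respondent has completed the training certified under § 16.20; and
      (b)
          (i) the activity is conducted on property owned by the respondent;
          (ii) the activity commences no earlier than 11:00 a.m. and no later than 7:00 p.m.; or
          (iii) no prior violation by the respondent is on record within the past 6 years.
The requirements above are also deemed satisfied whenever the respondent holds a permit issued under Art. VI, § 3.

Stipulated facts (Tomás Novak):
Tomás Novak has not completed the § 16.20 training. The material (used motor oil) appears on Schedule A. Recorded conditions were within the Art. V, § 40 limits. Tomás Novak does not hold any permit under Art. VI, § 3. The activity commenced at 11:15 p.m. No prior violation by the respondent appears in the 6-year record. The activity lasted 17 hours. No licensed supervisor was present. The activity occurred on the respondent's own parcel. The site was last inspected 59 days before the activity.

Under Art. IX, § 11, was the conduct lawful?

No — unlawful.

(i) weather ok — met.
(ii) supervisor present — not met.
(a) = T OR F = true.
(i) ≤ 12 hrs duration — not satisfied.
(ii) not (Schedule A material) — not satisfied.
(iii) site inspected — not met.
So (b) is not satisfied (F OR F OR F).
(1): T AND F → false.
(a) training certified — not met.
(i) own property — holds.
(ii) start within hours — not met.
(iii) no prior violation — met.
(b): T OR F OR T → true.
(2) = F AND T = false.
Overall: F OR F → false.
Exception (holds permit) — not satisfied.
Result: main false OR exception false → false.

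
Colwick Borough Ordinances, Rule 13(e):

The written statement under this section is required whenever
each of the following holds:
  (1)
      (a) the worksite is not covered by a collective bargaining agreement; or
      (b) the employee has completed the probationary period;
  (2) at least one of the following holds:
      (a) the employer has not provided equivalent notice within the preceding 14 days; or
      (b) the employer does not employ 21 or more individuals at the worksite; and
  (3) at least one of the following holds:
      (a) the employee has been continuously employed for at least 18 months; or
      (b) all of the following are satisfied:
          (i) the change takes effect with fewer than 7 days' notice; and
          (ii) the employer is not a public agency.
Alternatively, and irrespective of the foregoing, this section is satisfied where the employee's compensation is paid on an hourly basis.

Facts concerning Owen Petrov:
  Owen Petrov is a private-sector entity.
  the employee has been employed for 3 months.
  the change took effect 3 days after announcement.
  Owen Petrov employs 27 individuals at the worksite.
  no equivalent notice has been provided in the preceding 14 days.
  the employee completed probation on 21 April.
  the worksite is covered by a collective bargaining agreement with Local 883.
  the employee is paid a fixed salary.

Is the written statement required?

Yes — required.

(a) no CBA — fails.
(b) past probation — met.
So (1) is satisfied (F OR T).
(a) no recent notice — met.
(b) not (≥ 21 at site) — fails.
(2) = T OR F = true.
(a) tenure ≥ 18 mo. — fails.
(i) < 7 days' notice — met.
(ii) not (public agency) — met.
(b) = T AND T = true.
(3): F OR T → true.
Overall: T AND T AND T → true.
Exception (hourly-paid) — not satisfied.
Result: main true OR exception false → true.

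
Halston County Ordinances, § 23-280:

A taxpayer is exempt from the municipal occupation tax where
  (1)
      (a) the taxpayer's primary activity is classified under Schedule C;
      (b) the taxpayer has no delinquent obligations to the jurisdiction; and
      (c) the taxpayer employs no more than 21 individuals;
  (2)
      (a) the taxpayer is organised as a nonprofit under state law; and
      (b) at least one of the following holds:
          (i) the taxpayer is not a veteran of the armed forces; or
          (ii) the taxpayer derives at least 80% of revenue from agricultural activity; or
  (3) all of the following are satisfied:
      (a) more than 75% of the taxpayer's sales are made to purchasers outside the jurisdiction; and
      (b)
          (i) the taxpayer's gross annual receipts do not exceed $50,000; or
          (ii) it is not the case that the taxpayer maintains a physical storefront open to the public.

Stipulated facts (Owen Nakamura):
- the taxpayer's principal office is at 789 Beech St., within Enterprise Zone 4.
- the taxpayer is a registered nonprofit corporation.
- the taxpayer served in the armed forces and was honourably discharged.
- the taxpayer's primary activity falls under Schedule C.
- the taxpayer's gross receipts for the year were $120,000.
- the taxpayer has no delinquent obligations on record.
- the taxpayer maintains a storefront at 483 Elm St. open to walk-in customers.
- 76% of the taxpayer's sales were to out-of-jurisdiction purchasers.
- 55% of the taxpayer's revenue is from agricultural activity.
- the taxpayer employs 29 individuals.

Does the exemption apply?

(a) Schedule C activity — met.
(b) no delinquency — satisfied.
(c) ≤ 21 employees — not met.
(1) = T AND T AND F = false.
(a) nonprofit — met.
(i) not (veteran) — not met.
(ii) ≥80% agricultural — not satisfied.
So (b) is not satisfied (F OR F).
So (2) is not satisfied (T AND F).
(a) >75% out-of-jur. sales — met.
(i) receipts ≤ $50,000 — fails.
(ii) not (has storefront) — fails.
(b): F OR F → false.
(3): T AND F → false.
Overall: F OR F OR F → false.

No — not exempt.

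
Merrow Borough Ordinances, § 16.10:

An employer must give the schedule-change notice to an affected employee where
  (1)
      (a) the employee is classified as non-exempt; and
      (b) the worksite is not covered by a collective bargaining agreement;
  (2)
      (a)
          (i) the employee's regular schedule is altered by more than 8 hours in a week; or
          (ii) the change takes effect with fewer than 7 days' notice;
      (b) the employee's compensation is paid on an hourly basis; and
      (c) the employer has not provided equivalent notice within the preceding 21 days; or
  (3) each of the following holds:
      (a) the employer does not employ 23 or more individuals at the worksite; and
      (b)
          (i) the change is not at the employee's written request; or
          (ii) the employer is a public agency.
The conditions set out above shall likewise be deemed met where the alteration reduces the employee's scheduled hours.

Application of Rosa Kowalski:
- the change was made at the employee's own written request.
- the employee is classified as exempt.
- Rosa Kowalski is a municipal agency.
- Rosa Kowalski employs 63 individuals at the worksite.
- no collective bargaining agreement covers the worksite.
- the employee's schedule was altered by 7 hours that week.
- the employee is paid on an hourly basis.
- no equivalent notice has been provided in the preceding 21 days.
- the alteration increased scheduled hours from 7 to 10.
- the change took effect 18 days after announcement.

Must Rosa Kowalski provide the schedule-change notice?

No — not required.

(a) non-exempt — not satisfied.
(b) no CBA — satisfied.
(1) = F AND T = false.
(i) schedule shift > 8h — not met.
(ii) < 7 days' notice — not met.
So (a) is not satisfied (F OR F).
(b) hourly-paid — holds.
(c) no recent notice — met.
So (2) is not satisfied (F AND T AND T).
(a) not (≥ 23 at site) — not satisfied.
(i) not employee-requested — not met.
(ii) public agency — met.
(b): F OR T → true.
So (3) is not satisfied (F AND T).
Overall = F OR F OR F = false.
Exception (hours reduced) — not satisfied.
Result: main false OR exception false → false.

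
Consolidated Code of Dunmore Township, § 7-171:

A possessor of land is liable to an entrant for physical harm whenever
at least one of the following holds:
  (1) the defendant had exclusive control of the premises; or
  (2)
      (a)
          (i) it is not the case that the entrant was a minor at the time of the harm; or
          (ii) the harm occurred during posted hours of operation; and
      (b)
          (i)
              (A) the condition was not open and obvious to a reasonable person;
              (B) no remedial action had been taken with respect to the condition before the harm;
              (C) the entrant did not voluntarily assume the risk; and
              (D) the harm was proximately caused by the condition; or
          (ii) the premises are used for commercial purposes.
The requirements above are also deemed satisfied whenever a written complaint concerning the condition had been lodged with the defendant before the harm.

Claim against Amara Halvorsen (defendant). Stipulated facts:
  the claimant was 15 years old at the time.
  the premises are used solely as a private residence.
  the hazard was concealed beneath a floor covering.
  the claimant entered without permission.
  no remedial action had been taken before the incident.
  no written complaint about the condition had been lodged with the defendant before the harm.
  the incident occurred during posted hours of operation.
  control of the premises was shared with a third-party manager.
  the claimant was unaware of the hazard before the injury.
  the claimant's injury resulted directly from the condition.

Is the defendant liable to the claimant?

Yes — liable.

(1) exclusive control — not satisfied.
(i) not (entrant a minor) — not satisfied.
(ii) during posted hours — holds.
So (a) is satisfied (F OR T).
(A) not open/obvious — met.
(B) no remedial action — satisfied.
(C) no assumed risk — satisfied.
(D) proximate cause — satisfied.
So (i) is satisfied (T AND T AND T AND T).
(ii) commercial use — not satisfied.
(b): T OR F → true.
So (2) is satisfied (T AND T).
Overall = F OR T = true.
Exception (complaint lodged) — not satisfied.
Result: main true OR exception false → true.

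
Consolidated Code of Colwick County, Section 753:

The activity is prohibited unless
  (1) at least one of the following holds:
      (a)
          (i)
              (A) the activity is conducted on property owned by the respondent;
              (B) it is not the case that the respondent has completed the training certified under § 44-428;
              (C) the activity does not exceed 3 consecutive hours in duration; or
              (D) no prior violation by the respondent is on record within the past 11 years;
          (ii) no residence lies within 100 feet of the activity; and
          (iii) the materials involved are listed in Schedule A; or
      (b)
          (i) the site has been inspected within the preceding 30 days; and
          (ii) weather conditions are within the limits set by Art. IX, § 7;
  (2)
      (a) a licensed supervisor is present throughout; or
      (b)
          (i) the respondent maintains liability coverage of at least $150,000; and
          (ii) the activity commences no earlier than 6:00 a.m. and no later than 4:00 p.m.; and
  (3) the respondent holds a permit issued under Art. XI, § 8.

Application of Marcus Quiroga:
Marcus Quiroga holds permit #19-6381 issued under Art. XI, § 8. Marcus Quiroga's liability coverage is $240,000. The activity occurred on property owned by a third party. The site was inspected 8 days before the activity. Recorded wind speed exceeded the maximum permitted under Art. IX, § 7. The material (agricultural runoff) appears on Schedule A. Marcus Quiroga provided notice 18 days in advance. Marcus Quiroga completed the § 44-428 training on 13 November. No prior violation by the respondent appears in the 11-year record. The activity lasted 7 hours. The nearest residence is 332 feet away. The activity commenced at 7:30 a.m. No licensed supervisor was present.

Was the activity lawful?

(A) own property — not satisfied.
(B) not (training certified) — fails.
(C) ≤ 3 hrs duration — fails.
(D) no prior violation — satisfied.
So (i) is satisfied (F OR F OR F OR T).
(ii) no residence in 100 ft — satisfied.
(iii) Schedule A material — satisfied.
(a) = T AND T AND T = true.
(i) site inspected — satisfied.
(ii) weather ok — not satisfied.
(b): T AND F → false.
So (1) is satisfied (T OR F).
(a) supervisor present — not satisfied.
(i) coverage ≥ $150,000 — holds.
(ii) start within hours — holds.
(b) = T AND T = true.
(2) = F OR T = true.
(3) holds permit — holds.
So Overall is satisfied (T AND T AND T).

Yes — lawful.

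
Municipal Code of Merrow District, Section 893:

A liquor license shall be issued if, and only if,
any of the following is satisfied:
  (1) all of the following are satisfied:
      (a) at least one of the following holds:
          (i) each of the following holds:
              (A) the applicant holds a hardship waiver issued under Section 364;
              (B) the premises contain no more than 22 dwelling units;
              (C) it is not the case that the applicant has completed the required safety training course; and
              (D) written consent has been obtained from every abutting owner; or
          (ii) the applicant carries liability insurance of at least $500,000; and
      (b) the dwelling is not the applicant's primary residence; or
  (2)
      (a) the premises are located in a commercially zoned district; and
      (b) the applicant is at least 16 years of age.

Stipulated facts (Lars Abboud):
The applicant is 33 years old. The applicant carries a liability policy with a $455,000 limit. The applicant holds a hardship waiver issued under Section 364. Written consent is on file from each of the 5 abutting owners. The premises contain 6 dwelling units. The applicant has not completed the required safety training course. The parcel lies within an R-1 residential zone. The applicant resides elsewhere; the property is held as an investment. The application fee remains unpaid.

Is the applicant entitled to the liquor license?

(A) hardship waiver — satisfied.
(B) ≤ 22 units — holds.
(C) not (safety training) — satisfied.
(D) all abutters consent — holds.
(i): T AND T AND T AND T → true.
(ii) insurance ≥ $500,000 — not satisfied.
So (a) is satisfied (T OR F).
(b) not (primary residence) — satisfied.
(1): T AND T → true.
(a) commercially zoned — not met.
(b) age ≥ 16 — satisfied.
(2) = F AND T = false.
So Overall is satisfied (T OR F).

Yes — granted.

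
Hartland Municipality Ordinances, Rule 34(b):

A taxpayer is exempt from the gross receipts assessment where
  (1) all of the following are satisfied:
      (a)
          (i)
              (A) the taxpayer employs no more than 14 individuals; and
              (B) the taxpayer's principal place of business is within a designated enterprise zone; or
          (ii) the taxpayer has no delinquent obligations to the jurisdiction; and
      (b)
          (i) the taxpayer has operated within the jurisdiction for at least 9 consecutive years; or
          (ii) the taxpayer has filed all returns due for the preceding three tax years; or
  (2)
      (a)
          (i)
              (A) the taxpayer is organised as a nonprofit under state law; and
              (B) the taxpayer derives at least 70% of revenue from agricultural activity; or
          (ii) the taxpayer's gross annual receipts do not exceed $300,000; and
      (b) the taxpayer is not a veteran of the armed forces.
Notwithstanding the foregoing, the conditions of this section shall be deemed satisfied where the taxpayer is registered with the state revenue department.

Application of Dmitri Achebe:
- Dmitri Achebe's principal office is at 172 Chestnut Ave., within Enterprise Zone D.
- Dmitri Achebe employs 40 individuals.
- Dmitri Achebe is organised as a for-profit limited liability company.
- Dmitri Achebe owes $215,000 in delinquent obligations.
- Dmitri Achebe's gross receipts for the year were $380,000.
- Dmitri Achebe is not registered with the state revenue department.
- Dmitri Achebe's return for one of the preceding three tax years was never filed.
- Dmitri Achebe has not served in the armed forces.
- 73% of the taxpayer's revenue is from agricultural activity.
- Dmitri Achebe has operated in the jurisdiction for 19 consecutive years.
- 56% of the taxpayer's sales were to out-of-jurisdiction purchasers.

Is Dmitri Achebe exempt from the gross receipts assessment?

(A) ≤ 14 employees — not satisfied.
(B) in enterprise zone — met.
(i): F AND T → false.
(ii) no delinquency — fails.
(a) = F OR F = false.
(i) ≥ 9 yrs in jurisdiction — satisfied.
(ii) returns current — not satisfied.
(b): T OR F → true.
(1) = F AND T = false.
(A) nonprofit — fails.
(B) ≥70% agricultural — met.
(i) = F AND T = false.
(ii) receipts ≤ $300,000 — not met.
(a): F OR F → false.
(b) not (veteran) — holds.
(2): F AND T → false.
Overall: F OR F → false.
Exception (state-registered) — not satisfied.
Result: main false OR exception false → false.

No — not exempt.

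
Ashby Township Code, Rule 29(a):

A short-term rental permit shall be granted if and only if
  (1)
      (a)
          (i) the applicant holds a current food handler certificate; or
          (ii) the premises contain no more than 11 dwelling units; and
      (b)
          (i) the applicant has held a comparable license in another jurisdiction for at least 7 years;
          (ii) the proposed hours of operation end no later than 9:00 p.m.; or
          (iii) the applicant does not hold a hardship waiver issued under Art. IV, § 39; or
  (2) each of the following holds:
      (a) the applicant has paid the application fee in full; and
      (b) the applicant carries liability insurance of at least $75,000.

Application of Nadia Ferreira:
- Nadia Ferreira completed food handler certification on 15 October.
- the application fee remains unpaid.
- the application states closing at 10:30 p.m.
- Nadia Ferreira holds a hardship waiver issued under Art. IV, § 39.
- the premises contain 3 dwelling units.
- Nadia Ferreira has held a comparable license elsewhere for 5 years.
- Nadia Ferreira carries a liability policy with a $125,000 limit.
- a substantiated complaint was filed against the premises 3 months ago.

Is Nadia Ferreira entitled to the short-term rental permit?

(i) food handler cert. — satisfied.
(ii) ≤ 11 units — satisfied.
(a): T OR T → true.
(i) prior license ≥ 7 yr — not satisfied.
(ii) closes by 9 p.m. — fails.
(iii) not (hardship waiver) — not met.
(b): F OR F OR F → false.
(1) = T AND F = false.
(a) fee paid — fails.
(b) insurance ≥ $75,000 — satisfied.
(2): F AND T → false.
Overall: F OR F → false.

No — denied.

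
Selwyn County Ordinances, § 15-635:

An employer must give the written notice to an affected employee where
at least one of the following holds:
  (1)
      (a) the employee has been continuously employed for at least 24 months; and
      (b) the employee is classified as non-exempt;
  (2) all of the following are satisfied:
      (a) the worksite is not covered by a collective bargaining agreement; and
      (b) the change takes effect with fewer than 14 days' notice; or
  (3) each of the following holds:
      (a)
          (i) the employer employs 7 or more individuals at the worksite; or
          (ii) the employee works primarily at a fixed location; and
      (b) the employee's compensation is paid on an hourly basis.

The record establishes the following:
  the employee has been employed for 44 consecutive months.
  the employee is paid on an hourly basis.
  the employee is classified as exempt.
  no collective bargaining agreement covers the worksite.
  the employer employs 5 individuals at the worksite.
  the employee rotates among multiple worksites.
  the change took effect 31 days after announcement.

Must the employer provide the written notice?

(a) tenure ≥ 24 mo. — satisfied.
(b) non-exempt — not satisfied.
(1): T AND F → false.
(a) no CBA — satisfied.
(b) < 14 days' notice — fails.
So (2) is not satisfied (T AND F).
(i) ≥ 7 at site — not met.
(ii) fixed location — not met.
(a): F OR F → false.
(b) hourly-paid — met.
(3): F AND T → false.
Overall = F OR F OR F = false.

No — not required.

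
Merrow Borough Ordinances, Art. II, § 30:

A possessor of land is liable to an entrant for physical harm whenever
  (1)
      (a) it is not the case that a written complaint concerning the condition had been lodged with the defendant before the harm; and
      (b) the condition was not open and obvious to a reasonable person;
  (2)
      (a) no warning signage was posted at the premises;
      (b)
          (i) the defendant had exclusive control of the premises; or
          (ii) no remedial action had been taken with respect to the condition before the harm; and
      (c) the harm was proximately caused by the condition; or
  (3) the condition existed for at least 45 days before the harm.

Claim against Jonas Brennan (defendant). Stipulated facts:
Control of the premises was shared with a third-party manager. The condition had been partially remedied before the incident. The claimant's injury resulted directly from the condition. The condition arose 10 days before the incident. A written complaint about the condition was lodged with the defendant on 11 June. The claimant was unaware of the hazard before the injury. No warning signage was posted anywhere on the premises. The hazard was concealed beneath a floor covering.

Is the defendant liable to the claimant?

No — not liable.

(a) not (complaint lodged) — not satisfied.
(b) not open/obvious — satisfied.
(1): F AND T → false.
(a) no signage posted — met.
(i) exclusive control — not met.
(ii) no remedial action — not satisfied.
(b) = F OR F = false.
(c) proximate cause — holds.
(2) = T AND F AND T = false.
(3) condition ≥45 days old — not met.
Overall = F OR F OR F = false.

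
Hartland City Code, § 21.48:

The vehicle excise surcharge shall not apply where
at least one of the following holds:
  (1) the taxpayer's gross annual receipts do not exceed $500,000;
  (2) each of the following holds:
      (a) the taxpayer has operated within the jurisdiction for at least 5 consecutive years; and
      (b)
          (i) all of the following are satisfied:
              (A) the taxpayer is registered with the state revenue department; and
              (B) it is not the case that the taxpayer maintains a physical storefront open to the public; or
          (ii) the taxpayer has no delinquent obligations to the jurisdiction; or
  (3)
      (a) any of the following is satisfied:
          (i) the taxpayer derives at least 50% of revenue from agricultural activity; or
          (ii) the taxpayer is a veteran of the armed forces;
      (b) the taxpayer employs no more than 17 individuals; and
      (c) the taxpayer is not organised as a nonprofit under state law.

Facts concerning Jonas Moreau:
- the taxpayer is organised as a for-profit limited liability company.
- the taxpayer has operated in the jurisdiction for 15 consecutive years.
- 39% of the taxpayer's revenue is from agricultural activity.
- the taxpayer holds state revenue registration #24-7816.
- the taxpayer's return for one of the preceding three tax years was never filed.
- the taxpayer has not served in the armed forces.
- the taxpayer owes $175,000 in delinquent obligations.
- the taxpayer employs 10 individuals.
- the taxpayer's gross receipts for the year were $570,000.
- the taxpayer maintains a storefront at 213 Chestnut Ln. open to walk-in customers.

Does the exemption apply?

(1) receipts ≤ $500,000 — not satisfied.
(a) ≥ 5 yrs in jurisdiction — satisfied.
(A) state-registered — satisfied.
(B) not (has storefront) — fails.
(i): T AND F → false.
(ii) no delinquency — fails.
So (b) is not satisfied (F OR F).
(2) = T AND F = false.
(i) ≥50% agricultural — fails.
(ii) veteran — not satisfied.
So (a) is not satisfied (F OR F).
(b) ≤ 17 employees — satisfied.
(c) not (nonprofit) — holds.
(3): F AND T AND T → false.
Overall = F OR F OR F = false.

No — not exempt.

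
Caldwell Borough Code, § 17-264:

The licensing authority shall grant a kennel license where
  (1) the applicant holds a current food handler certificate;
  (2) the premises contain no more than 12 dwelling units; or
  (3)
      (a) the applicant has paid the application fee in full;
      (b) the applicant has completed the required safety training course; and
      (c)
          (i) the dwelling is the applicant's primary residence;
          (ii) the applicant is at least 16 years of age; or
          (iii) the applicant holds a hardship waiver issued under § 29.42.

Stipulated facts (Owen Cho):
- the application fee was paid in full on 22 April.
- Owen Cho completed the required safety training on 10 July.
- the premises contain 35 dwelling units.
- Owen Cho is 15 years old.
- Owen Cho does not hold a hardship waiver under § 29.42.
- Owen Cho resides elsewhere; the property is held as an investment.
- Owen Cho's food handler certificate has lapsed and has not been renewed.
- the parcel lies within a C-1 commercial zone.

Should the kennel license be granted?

(1) food handler cert. — not met.
(2) ≤ 12 units — fails.
(a) fee paid — holds.
(b) safety training — met.
(i) primary residence — not satisfied.
(ii) age ≥ 16 — not met.
(iii) hardship waiver — not met.
(c) = F OR F OR F = false.
(3) = T AND T AND F = false.
So Overall is not satisfied (F OR F OR F).

No — denied.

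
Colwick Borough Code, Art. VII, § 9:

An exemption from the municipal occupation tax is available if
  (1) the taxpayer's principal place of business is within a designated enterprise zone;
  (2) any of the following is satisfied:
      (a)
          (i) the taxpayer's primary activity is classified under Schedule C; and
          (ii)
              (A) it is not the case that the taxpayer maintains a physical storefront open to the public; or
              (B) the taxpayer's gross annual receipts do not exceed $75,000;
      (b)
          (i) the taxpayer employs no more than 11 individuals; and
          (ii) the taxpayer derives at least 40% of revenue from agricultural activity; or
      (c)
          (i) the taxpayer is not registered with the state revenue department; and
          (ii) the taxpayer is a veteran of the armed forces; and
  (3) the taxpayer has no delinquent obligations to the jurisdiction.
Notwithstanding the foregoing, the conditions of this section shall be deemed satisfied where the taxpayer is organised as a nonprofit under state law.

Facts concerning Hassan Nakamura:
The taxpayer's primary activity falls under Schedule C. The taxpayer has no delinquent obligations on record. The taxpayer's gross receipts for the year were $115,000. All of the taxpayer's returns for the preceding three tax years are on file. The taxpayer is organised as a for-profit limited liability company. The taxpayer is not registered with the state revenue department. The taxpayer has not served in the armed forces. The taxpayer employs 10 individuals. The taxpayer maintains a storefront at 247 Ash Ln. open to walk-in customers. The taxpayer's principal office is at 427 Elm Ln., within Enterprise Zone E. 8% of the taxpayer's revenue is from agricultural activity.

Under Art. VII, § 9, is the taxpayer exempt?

(1) in enterprise zone — met.
(i) Schedule C activity — met.
(A) not (has storefront) — not satisfied.
(B) receipts ≤ $75,000 — not satisfied.
(ii): F OR F → false.
(a) = T AND F = false.
(i) ≤ 11 employees — met.
(ii) ≥40% agricultural — not met.
(b): T AND F → false.
(i) not (state-registered) — satisfied.
(ii) veteran — fails.
(c): T AND F → false.
(2): F OR F OR F → false.
(3) no delinquency — satisfied.
Overall = T AND F AND T = false.
Exception (nonprofit) — not satisfied.
Result: main false OR exception false → false.

No — not exempt.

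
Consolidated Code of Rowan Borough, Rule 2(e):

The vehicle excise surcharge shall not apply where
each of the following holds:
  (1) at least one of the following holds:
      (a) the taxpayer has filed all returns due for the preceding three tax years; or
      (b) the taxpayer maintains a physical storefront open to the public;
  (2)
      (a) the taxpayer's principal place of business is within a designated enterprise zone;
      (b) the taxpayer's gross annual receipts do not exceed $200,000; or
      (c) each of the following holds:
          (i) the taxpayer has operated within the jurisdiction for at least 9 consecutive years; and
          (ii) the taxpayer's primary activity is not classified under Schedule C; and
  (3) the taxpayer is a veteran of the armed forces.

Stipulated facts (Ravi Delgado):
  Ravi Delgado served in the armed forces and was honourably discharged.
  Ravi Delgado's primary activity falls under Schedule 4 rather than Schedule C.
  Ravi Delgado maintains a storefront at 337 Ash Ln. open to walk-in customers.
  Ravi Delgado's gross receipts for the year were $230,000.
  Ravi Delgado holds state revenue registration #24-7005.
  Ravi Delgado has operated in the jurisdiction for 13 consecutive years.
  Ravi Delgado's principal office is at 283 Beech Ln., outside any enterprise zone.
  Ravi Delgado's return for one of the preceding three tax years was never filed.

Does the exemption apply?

(a) returns current — not met.
(b) has storefront — holds.
(1): F OR T → true.
(a) in enterprise zone — fails.
(b) receipts ≤ $200,000 — not satisfied.
(i) ≥ 9 yrs in jurisdiction — met.
(ii) not (Schedule C activity) — holds.
(c) = T AND T = true.
So (2) is satisfied (F OR F OR T).
(3) veteran — met.
So Overall is satisfied (T AND T AND T).

Yes — exempt.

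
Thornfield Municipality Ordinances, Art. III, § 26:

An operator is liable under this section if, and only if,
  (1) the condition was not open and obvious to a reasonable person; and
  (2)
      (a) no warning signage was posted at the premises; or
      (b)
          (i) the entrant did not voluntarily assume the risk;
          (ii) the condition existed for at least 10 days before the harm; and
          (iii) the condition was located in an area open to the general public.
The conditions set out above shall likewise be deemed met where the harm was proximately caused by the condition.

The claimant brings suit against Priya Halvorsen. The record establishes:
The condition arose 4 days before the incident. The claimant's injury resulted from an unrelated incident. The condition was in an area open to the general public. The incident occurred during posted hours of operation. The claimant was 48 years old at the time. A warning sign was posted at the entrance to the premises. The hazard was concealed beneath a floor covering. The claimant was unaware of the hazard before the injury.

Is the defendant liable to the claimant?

(1) not open/obvious — satisfied.
(a) no signage posted — not met.
(i) no assumed risk — met.
(ii) condition ≥10 days old — not satisfied.
(iii) public area — met.
(b): T AND F AND T → false.
(2): F OR F → false.
Overall = T AND F = false.
Exception (proximate cause) — not satisfied.
Result: main false OR exception false → false.

No — not liable.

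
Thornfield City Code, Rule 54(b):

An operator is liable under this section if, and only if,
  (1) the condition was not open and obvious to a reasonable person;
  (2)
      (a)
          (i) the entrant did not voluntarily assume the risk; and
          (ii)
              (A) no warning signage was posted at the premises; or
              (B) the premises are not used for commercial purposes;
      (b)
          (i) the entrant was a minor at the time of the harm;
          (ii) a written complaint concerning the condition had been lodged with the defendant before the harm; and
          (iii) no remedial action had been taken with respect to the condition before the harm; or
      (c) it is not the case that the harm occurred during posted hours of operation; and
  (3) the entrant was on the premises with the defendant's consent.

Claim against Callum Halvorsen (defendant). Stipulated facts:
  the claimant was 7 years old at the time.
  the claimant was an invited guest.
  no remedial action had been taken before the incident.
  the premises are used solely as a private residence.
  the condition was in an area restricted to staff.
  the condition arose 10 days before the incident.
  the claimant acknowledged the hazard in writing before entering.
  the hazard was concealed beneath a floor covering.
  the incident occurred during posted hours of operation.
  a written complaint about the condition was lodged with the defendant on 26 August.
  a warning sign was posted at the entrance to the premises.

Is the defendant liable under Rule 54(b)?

(1) not open/obvious — holds.
(i) no assumed risk — fails.
(A) no signage posted — not satisfied.
(B) not (commercial use) — holds.
(ii): F OR T → true.
(a): F AND T → false.
(i) entrant a minor — holds.
(ii) complaint lodged — satisfied.
(iii) no remedial action — satisfied.
(b): T AND T AND T → true.
(c) not (during posted hours) — not satisfied.
So (2) is satisfied (F OR T OR F).
(3) consent to enter — satisfied.
So Overall is satisfied (T AND T AND T).

Yes — liable.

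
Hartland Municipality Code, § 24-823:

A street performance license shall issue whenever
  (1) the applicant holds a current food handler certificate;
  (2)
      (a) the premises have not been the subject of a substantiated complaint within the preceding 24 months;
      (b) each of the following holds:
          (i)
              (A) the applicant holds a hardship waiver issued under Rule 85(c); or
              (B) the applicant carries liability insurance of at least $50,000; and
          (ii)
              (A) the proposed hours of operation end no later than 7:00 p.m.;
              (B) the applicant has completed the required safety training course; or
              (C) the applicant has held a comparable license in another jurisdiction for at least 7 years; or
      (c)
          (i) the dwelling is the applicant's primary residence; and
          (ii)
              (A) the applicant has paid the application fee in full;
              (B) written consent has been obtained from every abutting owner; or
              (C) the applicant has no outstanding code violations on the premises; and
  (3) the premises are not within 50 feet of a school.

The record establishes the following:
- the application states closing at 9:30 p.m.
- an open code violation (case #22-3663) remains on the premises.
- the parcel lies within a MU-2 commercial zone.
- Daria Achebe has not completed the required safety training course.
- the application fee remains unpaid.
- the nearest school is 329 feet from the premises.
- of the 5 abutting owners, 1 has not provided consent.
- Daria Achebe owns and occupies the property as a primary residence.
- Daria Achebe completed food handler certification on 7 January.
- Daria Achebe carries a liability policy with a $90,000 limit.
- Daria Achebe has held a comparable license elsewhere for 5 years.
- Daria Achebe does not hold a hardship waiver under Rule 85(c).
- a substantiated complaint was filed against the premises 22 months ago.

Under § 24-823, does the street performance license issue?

No — denied.

(1) food handler cert. — met.
(a) no complaint in 24 mo. — not met.
(A) hardship waiver — fails.
(B) insurance ≥ $50,000 — holds.
(i) = F OR T = true.
(A) closes by 7 p.m. — fails.
(B) safety training — not satisfied.
(C) prior license ≥ 7 yr — fails.
(ii) = F OR F OR F = false.
(b): T AND F → false.
(i) primary residence — holds.
(A) fee paid — fails.
(B) all abutters consent — fails.
(C) no code violations — not satisfied.
(ii): F OR F OR F → false.
(c): T AND F → false.
(2): F OR F OR F → false.
(3) ≥50 ft from school — satisfied.
So Overall is not satisfied (T AND F AND T).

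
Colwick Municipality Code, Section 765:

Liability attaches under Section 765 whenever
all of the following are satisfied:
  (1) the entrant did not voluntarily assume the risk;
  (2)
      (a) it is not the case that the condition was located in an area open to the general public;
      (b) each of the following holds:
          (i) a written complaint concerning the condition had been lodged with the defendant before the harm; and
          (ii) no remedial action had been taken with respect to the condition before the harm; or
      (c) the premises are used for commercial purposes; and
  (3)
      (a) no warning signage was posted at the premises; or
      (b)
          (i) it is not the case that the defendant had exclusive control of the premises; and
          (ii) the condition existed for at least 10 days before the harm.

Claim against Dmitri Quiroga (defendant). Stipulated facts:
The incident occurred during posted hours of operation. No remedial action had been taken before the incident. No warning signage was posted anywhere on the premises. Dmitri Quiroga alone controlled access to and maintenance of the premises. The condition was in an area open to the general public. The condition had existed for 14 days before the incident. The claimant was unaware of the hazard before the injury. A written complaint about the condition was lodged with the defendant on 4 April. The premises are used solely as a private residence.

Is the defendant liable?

(1) no assumed risk — holds.
(a) not (public area) — not met.
(i) complaint lodged — holds.
(ii) no remedial action — holds.
So (b) is satisfied (T AND T).
(c) commercial use — fails.
So (2) is satisfied (F OR T OR F).
(a) no signage posted — met.
(i) not (exclusive control) — not satisfied.
(ii) condition ≥10 days old — satisfied.
(b) = F AND T = false.
So (3) is satisfied (T OR F).
So Overall is satisfied (T AND T AND T).

Yes — liable.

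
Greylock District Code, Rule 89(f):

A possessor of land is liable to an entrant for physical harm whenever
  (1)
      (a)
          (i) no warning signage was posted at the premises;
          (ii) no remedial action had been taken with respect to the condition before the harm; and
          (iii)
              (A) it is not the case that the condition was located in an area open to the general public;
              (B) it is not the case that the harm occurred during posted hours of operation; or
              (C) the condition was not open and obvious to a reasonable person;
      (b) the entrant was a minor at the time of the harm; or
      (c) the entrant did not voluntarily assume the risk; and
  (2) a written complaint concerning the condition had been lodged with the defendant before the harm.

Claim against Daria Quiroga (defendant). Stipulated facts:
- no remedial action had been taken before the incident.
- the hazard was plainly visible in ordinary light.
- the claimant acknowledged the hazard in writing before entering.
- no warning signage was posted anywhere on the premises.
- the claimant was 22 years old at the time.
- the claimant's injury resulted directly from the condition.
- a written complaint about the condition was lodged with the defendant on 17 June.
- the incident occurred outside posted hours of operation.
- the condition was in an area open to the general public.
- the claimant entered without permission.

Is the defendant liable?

(i) no signage posted — met.
(ii) no remedial action — holds.
(A) not (public area) — not satisfied.
(B) not (during posted hours) — satisfied.
(C) not open/obvious — not satisfied.
So (iii) is satisfied (F OR T OR F).
(a) = T AND T AND T = true.
(b) entrant a minor — fails.
(c) no assumed risk — not met.
(1): T OR F OR F → true.
(2) complaint lodged — satisfied.
Overall = T AND T = true.

Yes — liable.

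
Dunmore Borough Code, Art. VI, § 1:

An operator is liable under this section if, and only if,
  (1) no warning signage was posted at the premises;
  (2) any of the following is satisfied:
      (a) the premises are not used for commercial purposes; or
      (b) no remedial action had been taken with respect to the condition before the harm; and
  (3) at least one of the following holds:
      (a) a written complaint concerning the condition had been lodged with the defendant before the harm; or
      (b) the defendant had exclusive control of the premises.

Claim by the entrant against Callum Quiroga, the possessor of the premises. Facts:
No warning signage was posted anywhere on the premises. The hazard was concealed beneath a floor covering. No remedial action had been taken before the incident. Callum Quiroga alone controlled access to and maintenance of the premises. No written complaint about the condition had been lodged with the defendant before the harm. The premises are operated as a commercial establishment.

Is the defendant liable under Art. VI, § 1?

(1) no signage posted — holds.
(a) not (commercial use) — not met.
(b) no remedial action — satisfied.
So (2) is satisfied (F OR T).
(a) complaint lodged — not met.
(b) exclusive control — satisfied.
(3) = F OR T = true.
Overall: T AND T AND T → true.

Yes — liable.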